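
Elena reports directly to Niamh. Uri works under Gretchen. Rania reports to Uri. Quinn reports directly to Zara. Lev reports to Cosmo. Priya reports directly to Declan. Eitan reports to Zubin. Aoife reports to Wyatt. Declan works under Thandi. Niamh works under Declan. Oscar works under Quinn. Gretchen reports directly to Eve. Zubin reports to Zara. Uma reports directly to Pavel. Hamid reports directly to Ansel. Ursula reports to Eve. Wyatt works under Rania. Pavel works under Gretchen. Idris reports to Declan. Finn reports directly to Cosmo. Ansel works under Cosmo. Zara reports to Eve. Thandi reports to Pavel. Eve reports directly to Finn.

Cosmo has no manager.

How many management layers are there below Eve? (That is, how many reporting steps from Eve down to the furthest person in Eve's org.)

6

The longest chain under Eve runs Eve → Gretchen → Pavel → Thandi → Declan → Niamh → Elena, which is 6 levels below Eve.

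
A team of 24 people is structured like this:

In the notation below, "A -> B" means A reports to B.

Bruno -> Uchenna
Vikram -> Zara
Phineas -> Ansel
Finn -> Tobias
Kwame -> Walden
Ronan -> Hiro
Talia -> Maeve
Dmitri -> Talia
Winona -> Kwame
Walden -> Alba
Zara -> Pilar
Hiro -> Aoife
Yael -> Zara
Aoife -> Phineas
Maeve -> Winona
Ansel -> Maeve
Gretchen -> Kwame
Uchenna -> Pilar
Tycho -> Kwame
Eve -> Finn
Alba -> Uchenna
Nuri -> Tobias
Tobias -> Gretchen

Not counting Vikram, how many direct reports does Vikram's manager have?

Vikram reports to Zara. Zara's other direct reports are Yael — 1 peer.

1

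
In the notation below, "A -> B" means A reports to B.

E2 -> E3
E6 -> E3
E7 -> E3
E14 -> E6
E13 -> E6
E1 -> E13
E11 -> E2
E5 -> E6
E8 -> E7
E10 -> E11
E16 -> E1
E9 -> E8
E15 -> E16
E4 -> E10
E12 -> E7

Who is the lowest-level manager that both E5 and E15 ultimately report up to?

E5's chain of managers is E6, E3. E15's chain of managers is E16, E1, E13, E6, E3. The first manager that appears in both chains is E6.

E6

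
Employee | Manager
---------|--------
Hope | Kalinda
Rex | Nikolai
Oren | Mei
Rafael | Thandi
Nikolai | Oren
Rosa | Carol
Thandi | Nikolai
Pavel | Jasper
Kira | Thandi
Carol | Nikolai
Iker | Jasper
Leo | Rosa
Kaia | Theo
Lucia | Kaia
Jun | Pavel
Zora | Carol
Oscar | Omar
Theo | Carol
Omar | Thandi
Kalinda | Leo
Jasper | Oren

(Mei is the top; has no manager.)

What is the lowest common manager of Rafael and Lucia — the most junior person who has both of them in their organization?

Rafael's chain of managers is Thandi, Nikolai, Oren, Mei. Lucia's chain of managers is Kaia, Theo, Carol, Nikolai, Oren, Mei. The first manager that appears in both chains is Nikolai.

Nikolai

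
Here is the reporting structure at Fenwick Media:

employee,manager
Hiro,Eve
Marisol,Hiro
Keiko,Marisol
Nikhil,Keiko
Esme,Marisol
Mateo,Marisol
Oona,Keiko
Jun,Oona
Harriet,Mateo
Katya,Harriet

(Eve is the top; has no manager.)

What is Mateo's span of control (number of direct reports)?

Mateo directly manages Harriet. That is 1 direct report.

1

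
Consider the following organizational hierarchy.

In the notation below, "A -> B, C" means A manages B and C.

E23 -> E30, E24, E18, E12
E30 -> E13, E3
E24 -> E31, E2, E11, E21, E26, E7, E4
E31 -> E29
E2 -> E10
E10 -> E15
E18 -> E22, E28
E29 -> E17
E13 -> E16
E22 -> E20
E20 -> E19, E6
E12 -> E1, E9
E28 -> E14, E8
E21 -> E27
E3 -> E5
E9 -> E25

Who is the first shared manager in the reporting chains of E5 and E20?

E23

E5's chain of managers is E3, E30, E23. E20's chain of managers is E22, E18, E23. The first manager that appears in both chains is E23.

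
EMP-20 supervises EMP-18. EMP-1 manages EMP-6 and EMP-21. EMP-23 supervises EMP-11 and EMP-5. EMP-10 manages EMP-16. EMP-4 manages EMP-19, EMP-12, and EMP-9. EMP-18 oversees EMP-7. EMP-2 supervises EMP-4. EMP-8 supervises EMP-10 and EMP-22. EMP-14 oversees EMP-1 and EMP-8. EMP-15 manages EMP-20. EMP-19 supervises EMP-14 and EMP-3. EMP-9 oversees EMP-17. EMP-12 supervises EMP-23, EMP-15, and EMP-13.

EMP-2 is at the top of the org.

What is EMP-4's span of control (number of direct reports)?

3

EMP-4 directly manages EMP-19, EMP-12, EMP-9. That is 3 direct reports.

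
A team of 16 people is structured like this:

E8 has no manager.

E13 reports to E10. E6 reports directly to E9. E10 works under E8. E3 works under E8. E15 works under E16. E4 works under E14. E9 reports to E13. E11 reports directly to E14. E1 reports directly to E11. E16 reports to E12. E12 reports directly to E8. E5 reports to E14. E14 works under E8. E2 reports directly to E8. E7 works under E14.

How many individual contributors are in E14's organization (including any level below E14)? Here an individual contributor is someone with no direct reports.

The people in E14's organization with no one reporting to them are E7, E4, E1, E5. That is 4.

4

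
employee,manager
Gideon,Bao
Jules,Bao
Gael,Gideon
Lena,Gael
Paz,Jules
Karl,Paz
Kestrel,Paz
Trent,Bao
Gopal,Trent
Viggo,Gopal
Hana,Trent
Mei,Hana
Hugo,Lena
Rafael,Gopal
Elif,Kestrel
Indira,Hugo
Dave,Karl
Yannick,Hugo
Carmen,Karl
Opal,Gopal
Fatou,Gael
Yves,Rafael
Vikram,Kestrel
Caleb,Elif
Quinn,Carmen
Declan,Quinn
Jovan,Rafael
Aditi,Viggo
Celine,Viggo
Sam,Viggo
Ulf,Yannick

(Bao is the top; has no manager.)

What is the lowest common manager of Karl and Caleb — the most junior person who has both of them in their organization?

Karl's chain of managers is Paz, Jules, Bao. Caleb's chain of managers is Elif, Kestrel, Paz, Jules, Bao. The first manager that appears in both chains is Paz.

Paz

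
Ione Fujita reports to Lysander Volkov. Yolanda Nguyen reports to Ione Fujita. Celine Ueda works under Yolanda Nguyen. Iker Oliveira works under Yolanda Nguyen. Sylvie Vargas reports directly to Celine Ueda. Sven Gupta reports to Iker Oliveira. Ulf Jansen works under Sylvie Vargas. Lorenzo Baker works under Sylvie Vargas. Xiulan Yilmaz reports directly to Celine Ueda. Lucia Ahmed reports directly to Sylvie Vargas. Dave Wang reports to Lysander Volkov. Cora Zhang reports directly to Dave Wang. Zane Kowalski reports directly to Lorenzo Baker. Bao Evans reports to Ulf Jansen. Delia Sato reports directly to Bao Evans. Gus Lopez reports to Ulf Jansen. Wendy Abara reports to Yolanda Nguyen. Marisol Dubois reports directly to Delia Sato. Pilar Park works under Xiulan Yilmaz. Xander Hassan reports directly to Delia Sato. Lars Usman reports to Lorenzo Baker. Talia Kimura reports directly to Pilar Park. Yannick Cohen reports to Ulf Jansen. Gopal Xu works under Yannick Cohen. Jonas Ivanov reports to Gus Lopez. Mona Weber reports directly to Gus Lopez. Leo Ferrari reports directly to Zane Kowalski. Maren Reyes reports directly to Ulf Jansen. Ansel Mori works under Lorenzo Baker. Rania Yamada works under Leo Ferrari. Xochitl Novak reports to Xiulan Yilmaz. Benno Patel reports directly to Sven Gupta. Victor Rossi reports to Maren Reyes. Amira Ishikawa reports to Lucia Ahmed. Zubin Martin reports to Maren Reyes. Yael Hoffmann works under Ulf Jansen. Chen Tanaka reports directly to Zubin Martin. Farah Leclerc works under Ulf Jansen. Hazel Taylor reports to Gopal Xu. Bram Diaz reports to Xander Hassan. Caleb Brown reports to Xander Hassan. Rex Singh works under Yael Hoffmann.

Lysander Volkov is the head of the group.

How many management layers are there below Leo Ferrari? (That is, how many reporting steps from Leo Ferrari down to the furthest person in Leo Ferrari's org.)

The longest chain under Leo Ferrari runs Leo Ferrari → Rania Yamada, which is 1 level below Leo Ferrari.

1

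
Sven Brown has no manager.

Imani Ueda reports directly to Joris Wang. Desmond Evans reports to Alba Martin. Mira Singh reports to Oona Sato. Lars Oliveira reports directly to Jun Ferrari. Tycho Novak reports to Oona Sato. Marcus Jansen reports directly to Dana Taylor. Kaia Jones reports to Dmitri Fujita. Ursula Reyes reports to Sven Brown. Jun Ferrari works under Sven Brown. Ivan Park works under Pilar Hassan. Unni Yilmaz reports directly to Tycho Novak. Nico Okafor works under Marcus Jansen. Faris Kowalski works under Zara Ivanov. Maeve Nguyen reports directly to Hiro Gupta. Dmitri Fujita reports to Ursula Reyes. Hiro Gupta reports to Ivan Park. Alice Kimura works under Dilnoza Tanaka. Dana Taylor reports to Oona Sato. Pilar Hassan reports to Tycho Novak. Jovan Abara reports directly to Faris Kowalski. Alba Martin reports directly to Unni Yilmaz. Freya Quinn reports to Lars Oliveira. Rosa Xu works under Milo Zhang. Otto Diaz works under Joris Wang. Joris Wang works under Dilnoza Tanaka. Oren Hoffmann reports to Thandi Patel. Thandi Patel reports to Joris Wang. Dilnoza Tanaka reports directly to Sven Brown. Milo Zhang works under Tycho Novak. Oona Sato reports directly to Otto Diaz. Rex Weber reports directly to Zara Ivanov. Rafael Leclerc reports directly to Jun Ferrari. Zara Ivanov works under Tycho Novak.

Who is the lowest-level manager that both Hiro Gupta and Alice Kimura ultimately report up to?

Dilnoza Tanaka

Hiro Gupta's chain of managers is Ivan Park, Pilar Hassan, Tycho Novak, Oona Sato, Otto Diaz, Joris Wang, Dilnoza Tanaka, Sven Brown. Alice Kimura's chain of managers is Dilnoza Tanaka, Sven Brown. The first manager that appears in both chains is Dilnoza Tanaka.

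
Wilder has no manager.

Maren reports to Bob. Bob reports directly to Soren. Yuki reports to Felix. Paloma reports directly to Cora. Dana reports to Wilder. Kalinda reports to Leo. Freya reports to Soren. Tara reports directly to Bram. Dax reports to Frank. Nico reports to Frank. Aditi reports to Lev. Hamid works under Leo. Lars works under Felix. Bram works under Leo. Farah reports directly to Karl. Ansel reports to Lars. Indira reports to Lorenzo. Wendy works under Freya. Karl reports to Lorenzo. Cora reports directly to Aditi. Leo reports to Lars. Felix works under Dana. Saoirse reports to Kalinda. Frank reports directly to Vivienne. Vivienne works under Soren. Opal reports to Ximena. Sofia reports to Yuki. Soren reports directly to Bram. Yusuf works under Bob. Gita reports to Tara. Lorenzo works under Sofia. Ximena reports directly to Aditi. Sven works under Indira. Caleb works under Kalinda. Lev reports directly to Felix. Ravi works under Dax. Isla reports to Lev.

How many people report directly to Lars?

2

Lars directly manages Leo, Ansel. That is 2 direct reports.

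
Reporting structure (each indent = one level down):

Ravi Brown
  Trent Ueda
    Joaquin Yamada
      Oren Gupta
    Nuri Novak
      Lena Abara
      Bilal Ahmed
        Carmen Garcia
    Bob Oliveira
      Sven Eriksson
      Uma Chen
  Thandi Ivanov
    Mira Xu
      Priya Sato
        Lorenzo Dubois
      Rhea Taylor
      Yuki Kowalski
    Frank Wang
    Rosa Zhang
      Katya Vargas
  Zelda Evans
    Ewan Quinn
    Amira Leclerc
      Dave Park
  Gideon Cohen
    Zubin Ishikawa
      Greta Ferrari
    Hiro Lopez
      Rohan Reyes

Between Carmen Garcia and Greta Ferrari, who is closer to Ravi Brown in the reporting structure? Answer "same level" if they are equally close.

Greta Ferrari

Carmen Garcia is 4 levels below Ravi Brown; Greta Ferrari is 3. Greta Ferrari is higher.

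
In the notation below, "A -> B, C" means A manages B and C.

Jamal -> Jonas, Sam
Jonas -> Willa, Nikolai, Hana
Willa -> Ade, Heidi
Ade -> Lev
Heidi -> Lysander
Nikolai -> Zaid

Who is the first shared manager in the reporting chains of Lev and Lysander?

Willa

Lev's chain of managers is Ade, Willa, Jonas, Jamal. Lysander's chain of managers is Heidi, Willa, Jonas, Jamal. The first manager that appears in both chains is Willa.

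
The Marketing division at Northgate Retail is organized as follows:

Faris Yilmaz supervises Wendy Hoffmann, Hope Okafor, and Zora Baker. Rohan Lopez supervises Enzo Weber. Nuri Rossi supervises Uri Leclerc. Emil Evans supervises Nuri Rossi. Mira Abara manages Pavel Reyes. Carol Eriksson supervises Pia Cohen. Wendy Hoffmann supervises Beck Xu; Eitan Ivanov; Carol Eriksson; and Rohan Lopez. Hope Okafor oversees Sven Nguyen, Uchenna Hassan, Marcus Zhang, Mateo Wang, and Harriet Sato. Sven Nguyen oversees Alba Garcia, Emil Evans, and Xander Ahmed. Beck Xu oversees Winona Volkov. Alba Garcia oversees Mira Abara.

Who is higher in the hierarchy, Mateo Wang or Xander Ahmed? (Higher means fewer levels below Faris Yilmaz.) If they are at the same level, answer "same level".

Mateo Wang

Mateo Wang is 2 levels below Faris Yilmaz; Xander Ahmed is 3. Mateo Wang is higher.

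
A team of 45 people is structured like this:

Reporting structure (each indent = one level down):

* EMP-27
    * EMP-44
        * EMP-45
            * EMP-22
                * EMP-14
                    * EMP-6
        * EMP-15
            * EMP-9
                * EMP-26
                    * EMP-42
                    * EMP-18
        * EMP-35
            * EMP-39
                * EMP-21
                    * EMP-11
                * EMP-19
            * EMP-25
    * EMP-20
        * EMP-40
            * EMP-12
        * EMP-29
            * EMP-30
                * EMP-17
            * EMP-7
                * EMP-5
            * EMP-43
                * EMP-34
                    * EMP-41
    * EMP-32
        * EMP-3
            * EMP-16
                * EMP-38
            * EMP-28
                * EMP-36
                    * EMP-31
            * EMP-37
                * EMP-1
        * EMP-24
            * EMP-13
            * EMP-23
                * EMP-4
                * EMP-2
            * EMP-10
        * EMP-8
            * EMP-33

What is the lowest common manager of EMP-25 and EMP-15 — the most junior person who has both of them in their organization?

EMP-25's chain of managers is EMP-35, EMP-44, EMP-27. EMP-15's chain of managers is EMP-44, EMP-27. The first manager that appears in both chains is EMP-44.

EMP-44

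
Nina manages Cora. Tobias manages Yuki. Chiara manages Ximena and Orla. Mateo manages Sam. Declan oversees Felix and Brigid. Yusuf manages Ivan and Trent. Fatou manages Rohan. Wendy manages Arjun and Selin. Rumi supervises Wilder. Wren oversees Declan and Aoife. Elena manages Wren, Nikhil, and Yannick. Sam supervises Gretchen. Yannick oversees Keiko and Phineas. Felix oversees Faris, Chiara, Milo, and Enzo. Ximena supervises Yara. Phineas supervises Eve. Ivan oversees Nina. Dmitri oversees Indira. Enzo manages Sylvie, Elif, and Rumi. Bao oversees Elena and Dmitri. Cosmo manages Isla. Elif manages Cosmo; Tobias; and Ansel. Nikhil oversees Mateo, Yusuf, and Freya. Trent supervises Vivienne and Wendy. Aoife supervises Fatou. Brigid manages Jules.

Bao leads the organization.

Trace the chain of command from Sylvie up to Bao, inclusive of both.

Sylvie reports to Enzo. Enzo reports to Felix. Felix reports to Declan. Declan reports to Wren. Wren reports to Elena. Elena reports to Bao. Bao is at the top.

Sylvie -> Enzo -> Felix -> Declan -> Wren -> Elena -> Bao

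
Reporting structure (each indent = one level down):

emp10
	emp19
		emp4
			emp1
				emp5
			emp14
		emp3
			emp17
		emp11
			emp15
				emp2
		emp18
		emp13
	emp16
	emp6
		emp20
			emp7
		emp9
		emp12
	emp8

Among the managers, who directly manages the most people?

emp19

Direct-report counts: emp10 has 4; emp6 has 3; emp20 has 1; emp19 has 5; emp11 has 1; emp15 has 1; emp3 has 1; emp4 has 2; emp1 has 1. The largest is 5, held by emp19.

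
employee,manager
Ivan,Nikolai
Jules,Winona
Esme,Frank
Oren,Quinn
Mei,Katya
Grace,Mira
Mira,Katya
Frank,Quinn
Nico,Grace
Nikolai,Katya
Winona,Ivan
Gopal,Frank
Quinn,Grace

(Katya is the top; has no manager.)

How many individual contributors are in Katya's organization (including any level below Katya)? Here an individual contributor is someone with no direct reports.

6

The people in Katya's organization with no one reporting to them are Mei, Jules, Nico, Oren, Gopal, Esme. That is 6.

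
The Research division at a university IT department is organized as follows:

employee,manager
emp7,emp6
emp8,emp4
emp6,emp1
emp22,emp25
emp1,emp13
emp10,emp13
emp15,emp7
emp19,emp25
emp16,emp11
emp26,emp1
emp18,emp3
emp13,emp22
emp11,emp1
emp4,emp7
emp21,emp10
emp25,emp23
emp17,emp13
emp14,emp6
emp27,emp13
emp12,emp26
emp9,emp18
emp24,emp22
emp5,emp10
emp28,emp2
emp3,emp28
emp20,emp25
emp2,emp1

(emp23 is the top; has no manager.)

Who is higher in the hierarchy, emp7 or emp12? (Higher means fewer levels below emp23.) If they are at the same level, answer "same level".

Both emp7 and emp12 are 6 levels below emp23.

same level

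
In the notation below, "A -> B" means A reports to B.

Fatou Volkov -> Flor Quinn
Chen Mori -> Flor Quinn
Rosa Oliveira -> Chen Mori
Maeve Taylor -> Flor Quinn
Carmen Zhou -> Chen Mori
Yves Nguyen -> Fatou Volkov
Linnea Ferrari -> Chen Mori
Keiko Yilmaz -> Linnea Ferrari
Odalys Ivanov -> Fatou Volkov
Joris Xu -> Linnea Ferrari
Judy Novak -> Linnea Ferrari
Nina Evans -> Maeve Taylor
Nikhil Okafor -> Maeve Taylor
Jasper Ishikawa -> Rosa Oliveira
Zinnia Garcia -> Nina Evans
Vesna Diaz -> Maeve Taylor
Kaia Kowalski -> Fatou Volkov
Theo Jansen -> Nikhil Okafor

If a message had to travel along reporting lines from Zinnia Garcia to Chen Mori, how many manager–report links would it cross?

4

Zinnia Garcia is 3 levels below Flor Quinn, and Chen Mori is 1 level below Flor Quinn (their lowest common manager). The shortest path runs up from Zinnia Garcia to Flor Quinn and back down to Chen Mori: 3 + 1 = 4 links.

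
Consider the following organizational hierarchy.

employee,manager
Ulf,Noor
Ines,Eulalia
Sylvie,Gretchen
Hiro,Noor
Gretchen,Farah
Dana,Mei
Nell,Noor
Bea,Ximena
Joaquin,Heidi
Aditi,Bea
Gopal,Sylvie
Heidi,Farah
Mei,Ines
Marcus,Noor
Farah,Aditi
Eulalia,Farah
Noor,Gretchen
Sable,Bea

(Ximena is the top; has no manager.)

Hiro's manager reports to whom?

Gretchen

Hiro reports to Noor, and Noor reports to Gretchen. So Hiro's skip-level manager is Gretchen.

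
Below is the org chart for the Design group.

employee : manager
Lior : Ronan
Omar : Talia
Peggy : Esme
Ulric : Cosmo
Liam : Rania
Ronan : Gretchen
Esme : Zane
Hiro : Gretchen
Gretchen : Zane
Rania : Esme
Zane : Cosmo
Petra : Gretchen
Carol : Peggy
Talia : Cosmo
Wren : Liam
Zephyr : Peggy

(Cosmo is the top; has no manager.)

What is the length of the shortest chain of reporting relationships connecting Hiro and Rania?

Hiro is 2 levels below Zane, and Rania is 2 levels below Zane (their lowest common manager). The shortest path runs up from Hiro to Zane and back down to Rania: 2 + 2 = 4 links.

4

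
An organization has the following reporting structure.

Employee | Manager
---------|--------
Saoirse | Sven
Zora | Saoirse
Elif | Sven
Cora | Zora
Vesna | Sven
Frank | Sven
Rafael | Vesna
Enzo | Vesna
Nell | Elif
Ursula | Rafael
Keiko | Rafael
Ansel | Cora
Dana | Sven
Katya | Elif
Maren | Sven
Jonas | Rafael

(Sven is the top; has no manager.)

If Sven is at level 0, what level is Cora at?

3

Chain from Cora up to Sven: Cora → Zora → Saoirse → Sven. That is 3 steps up, so Cora is 3 levels below Sven.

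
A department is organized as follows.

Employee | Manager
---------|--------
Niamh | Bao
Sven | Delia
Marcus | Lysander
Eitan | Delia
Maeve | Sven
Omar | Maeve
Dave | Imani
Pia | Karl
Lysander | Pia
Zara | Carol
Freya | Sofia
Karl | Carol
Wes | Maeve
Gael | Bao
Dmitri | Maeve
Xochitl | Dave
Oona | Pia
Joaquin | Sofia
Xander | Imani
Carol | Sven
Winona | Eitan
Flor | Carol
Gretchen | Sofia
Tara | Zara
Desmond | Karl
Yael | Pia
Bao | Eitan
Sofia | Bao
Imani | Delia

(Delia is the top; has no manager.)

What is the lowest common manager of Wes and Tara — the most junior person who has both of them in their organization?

Wes's chain of managers is Maeve, Sven, Delia. Tara's chain of managers is Zara, Carol, Sven, Delia. The first manager that appears in both chains is Sven.

Sven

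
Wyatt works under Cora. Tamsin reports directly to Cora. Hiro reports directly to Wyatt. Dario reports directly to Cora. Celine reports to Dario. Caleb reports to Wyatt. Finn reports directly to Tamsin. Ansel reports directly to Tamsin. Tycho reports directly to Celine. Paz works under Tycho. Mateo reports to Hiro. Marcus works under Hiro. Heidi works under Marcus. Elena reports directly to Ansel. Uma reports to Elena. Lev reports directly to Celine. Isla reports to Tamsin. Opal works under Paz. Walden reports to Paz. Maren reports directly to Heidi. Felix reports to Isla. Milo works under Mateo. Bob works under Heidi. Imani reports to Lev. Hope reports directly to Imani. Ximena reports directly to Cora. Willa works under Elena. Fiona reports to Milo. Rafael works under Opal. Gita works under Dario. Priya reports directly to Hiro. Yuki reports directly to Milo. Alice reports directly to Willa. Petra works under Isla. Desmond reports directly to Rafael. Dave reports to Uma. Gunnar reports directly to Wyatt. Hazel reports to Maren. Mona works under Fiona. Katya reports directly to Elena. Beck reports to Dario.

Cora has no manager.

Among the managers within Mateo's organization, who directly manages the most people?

Milo

Direct-report counts within Mateo's organization: Mateo has 1; Milo has 2; Fiona has 1. The largest is 2, held by Milo.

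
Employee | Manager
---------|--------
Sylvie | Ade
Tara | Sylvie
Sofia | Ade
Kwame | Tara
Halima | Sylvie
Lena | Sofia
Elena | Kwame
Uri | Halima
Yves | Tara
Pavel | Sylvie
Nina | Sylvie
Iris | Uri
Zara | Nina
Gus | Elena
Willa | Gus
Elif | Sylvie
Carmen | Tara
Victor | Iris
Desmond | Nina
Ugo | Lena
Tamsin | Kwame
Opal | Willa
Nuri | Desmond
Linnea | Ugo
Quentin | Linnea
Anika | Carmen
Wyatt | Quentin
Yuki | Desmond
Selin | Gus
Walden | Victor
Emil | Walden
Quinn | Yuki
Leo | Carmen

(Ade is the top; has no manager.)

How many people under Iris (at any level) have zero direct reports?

The only person in Iris's organization with no one reporting to them is Emil. That is 1.

1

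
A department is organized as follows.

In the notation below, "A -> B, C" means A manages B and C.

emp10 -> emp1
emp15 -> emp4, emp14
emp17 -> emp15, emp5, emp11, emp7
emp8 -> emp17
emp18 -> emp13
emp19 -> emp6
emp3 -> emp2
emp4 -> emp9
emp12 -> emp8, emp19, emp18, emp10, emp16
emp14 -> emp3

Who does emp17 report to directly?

emp8

emp17 reports directly to emp8.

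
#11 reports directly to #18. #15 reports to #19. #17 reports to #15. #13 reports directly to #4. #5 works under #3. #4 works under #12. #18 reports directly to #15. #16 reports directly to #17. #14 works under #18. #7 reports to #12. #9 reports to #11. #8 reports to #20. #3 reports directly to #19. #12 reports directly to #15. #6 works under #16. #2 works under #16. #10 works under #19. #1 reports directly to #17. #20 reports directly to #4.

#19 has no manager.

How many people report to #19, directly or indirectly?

19

#19 directly manages #15, #3, #10. Under #15: #17, #1, #16, #2, #6, #12, #7, #4, #13, #20, #8, #18, #11, #9, #14 (15). Under #3: #5 (1). #10 has no reports. So #19's organization is 3 direct reports plus everyone under them: 16 + 2 + 1 = 19.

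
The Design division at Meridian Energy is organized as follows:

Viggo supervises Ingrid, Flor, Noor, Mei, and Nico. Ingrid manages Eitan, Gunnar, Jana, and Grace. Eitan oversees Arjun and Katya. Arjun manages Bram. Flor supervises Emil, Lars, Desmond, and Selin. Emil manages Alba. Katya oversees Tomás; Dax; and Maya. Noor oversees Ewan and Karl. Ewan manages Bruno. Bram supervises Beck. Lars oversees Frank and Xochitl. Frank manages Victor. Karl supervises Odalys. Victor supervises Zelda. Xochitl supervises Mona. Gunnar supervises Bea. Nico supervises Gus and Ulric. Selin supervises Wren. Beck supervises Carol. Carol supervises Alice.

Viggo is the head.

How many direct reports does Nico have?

Nico directly manages Gus, Ulric. That is 2 direct reports.

2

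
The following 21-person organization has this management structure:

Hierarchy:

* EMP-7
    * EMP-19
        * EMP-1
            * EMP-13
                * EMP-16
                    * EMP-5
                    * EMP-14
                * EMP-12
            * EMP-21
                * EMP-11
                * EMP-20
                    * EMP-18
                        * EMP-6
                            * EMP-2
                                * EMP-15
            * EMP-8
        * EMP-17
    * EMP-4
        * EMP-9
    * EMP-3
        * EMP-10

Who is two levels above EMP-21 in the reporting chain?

EMP-19

EMP-21 reports to EMP-1, and EMP-1 reports to EMP-19. So EMP-21's skip-level manager is EMP-19.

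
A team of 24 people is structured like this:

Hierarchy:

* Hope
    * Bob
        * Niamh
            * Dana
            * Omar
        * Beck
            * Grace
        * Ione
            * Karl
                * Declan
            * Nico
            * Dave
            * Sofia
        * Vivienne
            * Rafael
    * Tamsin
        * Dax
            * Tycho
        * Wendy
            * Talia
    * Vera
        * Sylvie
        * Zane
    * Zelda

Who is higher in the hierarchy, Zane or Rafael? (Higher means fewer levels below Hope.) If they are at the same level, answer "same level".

Zane

Zane is 2 levels below Hope; Rafael is 3. Zane is higher.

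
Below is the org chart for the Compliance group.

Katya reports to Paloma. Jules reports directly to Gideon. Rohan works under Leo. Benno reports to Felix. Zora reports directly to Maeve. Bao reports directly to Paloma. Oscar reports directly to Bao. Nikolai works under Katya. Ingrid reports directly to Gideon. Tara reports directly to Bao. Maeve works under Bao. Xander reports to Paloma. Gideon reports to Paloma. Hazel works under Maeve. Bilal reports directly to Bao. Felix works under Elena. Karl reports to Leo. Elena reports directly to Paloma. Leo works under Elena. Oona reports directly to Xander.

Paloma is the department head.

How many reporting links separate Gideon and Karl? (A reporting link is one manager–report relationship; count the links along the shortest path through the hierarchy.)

Gideon is 1 level below Paloma, and Karl is 3 levels below Paloma (their lowest common manager). The shortest path runs up from Gideon to Paloma and back down to Karl: 1 + 3 = 4 links.

4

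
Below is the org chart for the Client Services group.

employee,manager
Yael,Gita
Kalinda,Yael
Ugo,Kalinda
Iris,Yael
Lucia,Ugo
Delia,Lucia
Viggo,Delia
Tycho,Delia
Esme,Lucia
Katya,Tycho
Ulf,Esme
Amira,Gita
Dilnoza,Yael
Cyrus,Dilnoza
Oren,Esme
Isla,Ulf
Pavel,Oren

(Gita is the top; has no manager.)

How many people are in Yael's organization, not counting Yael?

Yael directly manages Kalinda, Iris, Dilnoza. Under Kalinda: Ugo, Lucia, Esme, Oren, Pavel, Ulf, Isla, Delia, Tycho, Katya, Viggo (11). Iris has no reports. Under Dilnoza: Cyrus (1). So Yael's organization is 3 direct reports plus everyone under them: 12 + 1 + 2 = 15.

15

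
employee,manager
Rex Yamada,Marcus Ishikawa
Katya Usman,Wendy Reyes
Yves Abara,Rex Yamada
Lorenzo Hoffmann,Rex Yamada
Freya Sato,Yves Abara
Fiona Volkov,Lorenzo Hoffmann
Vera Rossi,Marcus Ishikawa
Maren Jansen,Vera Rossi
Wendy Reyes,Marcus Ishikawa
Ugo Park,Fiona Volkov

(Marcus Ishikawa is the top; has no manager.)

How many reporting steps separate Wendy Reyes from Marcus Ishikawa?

Chain from Wendy Reyes up to Marcus Ishikawa: Wendy Reyes → Marcus Ishikawa. That is 1 step up, so Wendy Reyes is 1 level below Marcus Ishikawa.

1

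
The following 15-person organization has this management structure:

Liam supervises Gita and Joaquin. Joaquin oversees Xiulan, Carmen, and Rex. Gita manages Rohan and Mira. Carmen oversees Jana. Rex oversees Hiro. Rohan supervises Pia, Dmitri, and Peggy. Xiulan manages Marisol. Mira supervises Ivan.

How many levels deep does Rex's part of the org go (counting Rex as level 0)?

The longest chain under Rex runs Rex → Hiro, which is 1 level below Rex.

1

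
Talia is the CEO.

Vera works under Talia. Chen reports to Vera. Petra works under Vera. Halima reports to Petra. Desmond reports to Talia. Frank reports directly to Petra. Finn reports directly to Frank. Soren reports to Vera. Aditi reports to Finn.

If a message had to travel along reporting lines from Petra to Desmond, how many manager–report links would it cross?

Petra is 2 levels below Talia, and Desmond is 1 level below Talia (their lowest common manager). The shortest path runs up from Petra to Talia and back down to Desmond: 2 + 1 = 3 links.

3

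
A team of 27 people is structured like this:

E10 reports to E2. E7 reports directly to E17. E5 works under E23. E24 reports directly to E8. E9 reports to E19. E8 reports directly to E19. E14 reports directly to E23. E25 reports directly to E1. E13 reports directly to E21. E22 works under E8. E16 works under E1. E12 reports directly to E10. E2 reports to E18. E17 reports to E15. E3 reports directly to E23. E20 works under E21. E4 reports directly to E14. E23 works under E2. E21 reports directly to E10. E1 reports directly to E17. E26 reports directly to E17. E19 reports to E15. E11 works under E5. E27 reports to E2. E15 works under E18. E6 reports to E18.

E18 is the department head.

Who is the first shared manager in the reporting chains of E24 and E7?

E15

E24's chain of managers is E8, E19, E15, E18. E7's chain of managers is E17, E15, E18. The first manager that appears in both chains is E15.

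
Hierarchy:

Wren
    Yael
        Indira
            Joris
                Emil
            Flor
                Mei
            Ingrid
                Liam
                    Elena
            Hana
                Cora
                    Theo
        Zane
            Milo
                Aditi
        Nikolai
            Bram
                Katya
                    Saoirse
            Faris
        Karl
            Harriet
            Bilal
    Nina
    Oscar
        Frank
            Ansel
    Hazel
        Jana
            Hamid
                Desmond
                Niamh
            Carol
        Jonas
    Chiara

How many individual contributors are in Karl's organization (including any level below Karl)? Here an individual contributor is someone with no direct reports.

The people in Karl's organization with no one reporting to them are Bilal, Harriet. That is 2.

2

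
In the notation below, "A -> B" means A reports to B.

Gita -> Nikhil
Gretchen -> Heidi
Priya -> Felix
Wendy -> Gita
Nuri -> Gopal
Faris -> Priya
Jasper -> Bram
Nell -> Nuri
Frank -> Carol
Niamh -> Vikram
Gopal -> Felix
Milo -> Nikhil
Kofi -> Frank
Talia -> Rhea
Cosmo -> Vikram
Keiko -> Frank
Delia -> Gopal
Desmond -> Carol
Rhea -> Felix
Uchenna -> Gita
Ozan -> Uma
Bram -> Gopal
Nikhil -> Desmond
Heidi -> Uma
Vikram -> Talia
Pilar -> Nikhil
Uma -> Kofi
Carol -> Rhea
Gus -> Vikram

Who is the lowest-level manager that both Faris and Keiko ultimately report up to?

Felix

Faris's chain of managers is Priya, Felix. Keiko's chain of managers is Frank, Carol, Rhea, Felix. The first manager that appears in both chains is Felix.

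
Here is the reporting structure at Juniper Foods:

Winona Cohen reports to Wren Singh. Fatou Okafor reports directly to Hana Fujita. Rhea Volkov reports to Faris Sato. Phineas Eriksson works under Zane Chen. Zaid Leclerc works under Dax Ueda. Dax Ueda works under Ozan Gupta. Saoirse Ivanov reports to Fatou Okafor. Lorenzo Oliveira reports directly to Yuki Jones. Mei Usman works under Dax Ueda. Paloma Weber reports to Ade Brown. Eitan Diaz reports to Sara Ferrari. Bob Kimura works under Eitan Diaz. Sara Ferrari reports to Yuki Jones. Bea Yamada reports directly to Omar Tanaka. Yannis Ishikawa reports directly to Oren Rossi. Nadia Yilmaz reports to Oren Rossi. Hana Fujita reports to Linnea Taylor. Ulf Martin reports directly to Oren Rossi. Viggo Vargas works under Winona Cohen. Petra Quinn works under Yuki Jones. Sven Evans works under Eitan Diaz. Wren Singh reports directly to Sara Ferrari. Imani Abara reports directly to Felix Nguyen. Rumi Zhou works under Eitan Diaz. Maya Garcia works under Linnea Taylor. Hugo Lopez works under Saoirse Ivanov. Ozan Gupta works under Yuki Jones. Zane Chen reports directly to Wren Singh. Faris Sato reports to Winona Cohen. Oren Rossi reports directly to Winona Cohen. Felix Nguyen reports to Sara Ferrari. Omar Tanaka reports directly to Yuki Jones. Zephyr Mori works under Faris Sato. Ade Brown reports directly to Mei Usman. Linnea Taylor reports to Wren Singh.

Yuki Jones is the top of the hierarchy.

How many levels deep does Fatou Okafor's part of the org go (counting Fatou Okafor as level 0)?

2

The longest chain under Fatou Okafor runs Fatou Okafor → Saoirse Ivanov → Hugo Lopez, which is 2 levels below Fatou Okafor.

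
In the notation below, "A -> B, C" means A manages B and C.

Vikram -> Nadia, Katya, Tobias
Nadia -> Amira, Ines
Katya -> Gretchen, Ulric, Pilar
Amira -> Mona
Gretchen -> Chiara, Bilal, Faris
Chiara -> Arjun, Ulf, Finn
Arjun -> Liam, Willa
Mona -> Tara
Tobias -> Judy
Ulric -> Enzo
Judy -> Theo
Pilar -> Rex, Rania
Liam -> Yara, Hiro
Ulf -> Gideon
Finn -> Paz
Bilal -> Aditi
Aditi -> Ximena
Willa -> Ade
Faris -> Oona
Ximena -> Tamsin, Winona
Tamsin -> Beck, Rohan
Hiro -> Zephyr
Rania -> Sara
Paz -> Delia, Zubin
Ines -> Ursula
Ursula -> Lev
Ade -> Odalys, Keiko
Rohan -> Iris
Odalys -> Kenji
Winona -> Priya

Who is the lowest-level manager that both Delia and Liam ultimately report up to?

Chiara

Delia's chain of managers is Paz, Finn, Chiara, Gretchen, Katya, Vikram. Liam's chain of managers is Arjun, Chiara, Gretchen, Katya, Vikram. The first manager that appears in both chains is Chiara.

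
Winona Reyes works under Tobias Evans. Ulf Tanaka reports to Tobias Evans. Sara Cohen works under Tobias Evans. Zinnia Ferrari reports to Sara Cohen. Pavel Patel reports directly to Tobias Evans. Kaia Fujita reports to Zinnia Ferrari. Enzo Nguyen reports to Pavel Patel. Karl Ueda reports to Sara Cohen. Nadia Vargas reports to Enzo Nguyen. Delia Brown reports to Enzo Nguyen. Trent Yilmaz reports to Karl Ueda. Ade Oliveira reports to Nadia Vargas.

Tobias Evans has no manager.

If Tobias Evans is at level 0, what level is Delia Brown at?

3

Chain from Delia Brown up to Tobias Evans: Delia Brown → Enzo Nguyen → Pavel Patel → Tobias Evans. That is 3 steps up, so Delia Brown is 3 levels below Tobias Evans.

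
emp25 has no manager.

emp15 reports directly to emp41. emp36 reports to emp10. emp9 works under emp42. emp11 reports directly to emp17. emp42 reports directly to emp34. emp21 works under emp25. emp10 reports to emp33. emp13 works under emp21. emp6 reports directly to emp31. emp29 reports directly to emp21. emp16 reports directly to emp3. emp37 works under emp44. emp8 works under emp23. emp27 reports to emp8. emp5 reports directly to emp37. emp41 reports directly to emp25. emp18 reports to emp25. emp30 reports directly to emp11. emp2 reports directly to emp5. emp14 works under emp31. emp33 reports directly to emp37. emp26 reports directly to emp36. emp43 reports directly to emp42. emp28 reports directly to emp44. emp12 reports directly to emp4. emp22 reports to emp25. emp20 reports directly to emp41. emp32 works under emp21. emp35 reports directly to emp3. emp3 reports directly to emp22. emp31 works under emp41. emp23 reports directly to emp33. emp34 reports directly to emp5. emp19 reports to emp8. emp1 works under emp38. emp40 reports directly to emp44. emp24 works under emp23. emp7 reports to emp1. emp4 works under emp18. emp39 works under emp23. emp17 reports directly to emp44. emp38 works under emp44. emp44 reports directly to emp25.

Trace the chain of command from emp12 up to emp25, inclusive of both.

emp12 -> emp4 -> emp18 -> emp25

emp12 reports to emp4. emp4 reports to emp18. emp18 reports to emp25. emp25 is at the top.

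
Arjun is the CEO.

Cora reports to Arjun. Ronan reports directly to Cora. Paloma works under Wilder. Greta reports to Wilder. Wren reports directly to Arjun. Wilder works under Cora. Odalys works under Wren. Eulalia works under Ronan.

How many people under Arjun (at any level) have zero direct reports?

The people in Arjun's organization with no one reporting to them are Odalys, Eulalia, Paloma, Greta. That is 4.

4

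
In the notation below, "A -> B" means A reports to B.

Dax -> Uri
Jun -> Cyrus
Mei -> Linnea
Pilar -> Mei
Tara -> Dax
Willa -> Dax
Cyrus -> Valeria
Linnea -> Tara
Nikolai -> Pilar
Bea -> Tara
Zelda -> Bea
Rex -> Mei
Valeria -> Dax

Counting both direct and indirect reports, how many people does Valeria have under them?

Valeria directly manages Cyrus. Under Cyrus: Jun (1). That's 2 in total.

2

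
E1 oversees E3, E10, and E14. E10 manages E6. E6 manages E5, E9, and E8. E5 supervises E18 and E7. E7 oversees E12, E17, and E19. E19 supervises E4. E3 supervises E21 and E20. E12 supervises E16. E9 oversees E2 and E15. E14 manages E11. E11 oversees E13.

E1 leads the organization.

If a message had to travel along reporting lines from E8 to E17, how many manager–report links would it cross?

E8 is 1 level below E6, and E17 is 3 levels below E6 (their lowest common manager). The shortest path runs up from E8 to E6 and back down to E17: 1 + 3 = 4 links.

4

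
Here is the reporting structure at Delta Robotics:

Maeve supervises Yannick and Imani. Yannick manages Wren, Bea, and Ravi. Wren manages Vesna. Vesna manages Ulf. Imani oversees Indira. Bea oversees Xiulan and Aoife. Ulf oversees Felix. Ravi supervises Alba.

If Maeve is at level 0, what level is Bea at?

2

Chain from Bea up to Maeve: Bea → Yannick → Maeve. That is 2 steps up, so Bea is 2 levels below Maeve.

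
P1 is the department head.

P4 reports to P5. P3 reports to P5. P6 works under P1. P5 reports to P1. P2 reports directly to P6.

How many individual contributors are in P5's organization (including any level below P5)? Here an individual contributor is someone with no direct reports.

2

The people in P5's organization with no one reporting to them are P3, P4. That is 2.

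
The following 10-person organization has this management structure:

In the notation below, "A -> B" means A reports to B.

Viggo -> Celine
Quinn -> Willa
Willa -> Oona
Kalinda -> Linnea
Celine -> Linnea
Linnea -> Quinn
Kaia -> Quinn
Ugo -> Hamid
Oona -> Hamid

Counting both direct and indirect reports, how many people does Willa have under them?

Willa directly manages Quinn. Under Quinn: Kaia, Linnea, Celine, Viggo, Kalinda (5). That's 6 in total.

6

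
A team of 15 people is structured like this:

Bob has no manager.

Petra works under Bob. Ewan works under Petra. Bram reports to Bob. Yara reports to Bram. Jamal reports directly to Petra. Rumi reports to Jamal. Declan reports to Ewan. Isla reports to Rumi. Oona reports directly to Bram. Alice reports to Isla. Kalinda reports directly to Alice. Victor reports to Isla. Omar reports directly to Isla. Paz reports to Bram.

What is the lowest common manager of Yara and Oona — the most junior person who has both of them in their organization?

Bram

Yara's chain of managers is Bram, Bob. Oona's chain of managers is Bram, Bob. The first manager that appears in both chains is Bram.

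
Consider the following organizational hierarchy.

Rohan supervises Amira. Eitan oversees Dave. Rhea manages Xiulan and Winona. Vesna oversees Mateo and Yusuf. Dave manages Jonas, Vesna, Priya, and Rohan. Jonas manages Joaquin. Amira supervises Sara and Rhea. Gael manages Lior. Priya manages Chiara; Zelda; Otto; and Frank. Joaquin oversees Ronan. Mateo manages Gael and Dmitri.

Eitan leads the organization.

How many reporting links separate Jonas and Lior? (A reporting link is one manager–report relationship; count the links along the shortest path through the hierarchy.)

Jonas is 1 level below Dave, and Lior is 4 levels below Dave (their lowest common manager). The shortest path runs up from Jonas to Dave and back down to Lior: 1 + 4 = 5 links.

5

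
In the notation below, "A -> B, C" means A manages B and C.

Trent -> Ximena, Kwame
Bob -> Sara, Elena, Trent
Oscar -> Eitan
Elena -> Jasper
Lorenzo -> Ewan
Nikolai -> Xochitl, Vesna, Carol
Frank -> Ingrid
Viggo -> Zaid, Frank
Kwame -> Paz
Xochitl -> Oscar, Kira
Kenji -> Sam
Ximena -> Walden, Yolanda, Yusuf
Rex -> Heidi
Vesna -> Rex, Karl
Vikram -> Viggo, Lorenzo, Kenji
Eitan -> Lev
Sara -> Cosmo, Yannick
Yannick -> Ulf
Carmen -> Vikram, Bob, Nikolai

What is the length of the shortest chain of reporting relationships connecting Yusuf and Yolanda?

Yusuf is 1 level below Ximena, and Yolanda is 1 level below Ximena (their lowest common manager). The shortest path runs up from Yusuf to Ximena and back down to Yolanda: 1 + 1 = 2 links.

2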